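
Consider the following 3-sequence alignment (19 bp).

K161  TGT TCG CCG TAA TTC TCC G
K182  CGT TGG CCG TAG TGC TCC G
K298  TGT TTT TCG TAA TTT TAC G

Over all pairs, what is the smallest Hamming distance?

4

Pairwise Hamming distances:
  K161 vs K182: 4
  K161 vs K298: 5
  K182 vs K298: 8
The smallest is 4, between K161 and K182.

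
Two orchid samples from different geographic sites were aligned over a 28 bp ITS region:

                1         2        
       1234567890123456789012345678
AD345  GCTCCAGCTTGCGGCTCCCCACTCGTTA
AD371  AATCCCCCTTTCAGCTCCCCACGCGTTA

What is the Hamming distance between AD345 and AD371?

Mismatches occur at site 1 (G→A), site 2 (C→A), site 6 (A→C), site 7 (G→C), site 11 (G→T), site 13 (G→A), site 23 (T→G).
That gives 7 mismatches out of 28 aligned sites, so the Hamming distance is 7.

7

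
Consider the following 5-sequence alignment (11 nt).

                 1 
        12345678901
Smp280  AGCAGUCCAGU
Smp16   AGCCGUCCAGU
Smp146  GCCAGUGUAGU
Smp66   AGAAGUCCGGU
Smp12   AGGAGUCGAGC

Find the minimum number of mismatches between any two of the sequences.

1

Pairwise Hamming distances:
  Smp280 vs Smp16: 1
  Smp280 vs Smp146: 4
  Smp280 vs Smp66: 2
  Smp280 vs Smp12: 3
  Smp16 vs Smp146: 5
  Smp16 vs Smp66: 3
  Smp16 vs Smp12: 4
  Smp146 vs Smp66: 6
  Smp146 vs Smp12: 6
  Smp66 vs Smp12: 4
The smallest is 1, between Smp280 and Smp16.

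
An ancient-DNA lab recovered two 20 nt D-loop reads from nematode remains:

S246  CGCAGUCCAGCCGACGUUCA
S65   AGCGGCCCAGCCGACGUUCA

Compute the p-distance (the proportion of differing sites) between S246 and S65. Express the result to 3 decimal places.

0.150

Differing sites — 1:C/A; 4:A/G; 6:U/C.
There are 3 differences over 20 sites, so p = 3/20 = 0.150.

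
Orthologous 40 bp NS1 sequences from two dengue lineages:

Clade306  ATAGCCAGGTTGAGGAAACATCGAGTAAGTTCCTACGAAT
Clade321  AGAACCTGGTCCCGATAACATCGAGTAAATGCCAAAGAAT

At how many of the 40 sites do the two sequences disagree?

12

The sequences differ at positions 2 (T/G), 4 (G/A), 7 (A/T), 11 (T/C), 12 (G/C), 13 (A/C), 15 (G/A), 16 (A/T), 29 (G/A), 31 (T/G), 34 (T/A), 36 (C/A).
That gives 12 mismatches out of 40 aligned sites, so the Hamming distance is 12.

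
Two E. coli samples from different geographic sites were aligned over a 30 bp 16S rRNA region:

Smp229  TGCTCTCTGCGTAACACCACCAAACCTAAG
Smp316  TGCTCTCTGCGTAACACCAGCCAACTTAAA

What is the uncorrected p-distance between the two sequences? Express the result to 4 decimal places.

0.1333

The sequences differ at positions 20 (C/G), 22 (A/C), 26 (C/T), 30 (G/A).
There are 4 differences over 30 sites, so p = 4/30 = 0.1333.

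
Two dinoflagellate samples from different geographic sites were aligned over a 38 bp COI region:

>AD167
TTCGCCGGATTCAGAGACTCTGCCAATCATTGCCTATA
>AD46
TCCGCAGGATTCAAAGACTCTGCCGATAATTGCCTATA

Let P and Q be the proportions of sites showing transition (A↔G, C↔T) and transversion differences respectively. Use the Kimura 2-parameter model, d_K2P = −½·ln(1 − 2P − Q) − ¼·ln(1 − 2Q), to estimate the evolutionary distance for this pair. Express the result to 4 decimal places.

0.1460

Differing sites — 2:T/C (Ti); 6:C/A (Tv); 14:G/A (Ti); 25:A/G (Ti); 28:C/A (Tv).
Of the 5 differences, 3 transitions and 2 transversions over 38 sites: P = 3/38 = 0.078947, Q = 2/38 = 0.052632.
d = −0.5·ln(0.789474) − 0.25·ln(0.894736) = −0.5·(-0.236388) − 0.25·(-0.111227) = 0.1460.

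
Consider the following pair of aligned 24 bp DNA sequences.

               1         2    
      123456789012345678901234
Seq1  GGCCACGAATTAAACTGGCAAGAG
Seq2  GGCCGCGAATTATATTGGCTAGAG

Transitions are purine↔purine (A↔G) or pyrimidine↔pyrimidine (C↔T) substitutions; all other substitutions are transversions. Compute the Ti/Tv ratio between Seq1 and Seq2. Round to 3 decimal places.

Mismatches occur at site 5 (A/G, transition), site 13 (A/T, transversion), site 15 (C/T, transition), site 20 (A/T, transversion).
Of the 4 differences, 2 transitions and 2 transversions, so Ti/Tv = 2/2 = 1.000.

1.000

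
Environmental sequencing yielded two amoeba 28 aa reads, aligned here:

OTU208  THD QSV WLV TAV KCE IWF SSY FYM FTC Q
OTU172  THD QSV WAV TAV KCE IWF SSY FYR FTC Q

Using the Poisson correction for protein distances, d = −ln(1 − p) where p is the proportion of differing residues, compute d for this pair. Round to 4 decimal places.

0.0741

Differing sites — 8:L/A; 24:M/R.
p = 2/28 = 0.071429.
d = −ln(1 − 0.071429) = −ln(0.928571) = 0.0741.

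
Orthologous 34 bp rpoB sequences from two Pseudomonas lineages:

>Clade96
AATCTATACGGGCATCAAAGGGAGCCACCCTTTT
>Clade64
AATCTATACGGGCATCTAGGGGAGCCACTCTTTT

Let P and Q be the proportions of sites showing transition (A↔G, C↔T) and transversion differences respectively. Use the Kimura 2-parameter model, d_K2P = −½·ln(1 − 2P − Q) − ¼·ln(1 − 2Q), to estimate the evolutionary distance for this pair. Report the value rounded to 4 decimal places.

0.0947

The sequences differ at positions 17 (A/T, transversion), 19 (A/G, transition), 29 (C/T, transition).
Of the 3 differences, 2 transitions and 1 transversion over 34 sites: P = 2/34 = 0.058824, Q = 1/34 = 0.029412.
d = −0.5·ln(0.852940) − 0.25·ln(0.941176) = −0.5·(-0.159066) − 0.25·(-0.060625) = 0.0947.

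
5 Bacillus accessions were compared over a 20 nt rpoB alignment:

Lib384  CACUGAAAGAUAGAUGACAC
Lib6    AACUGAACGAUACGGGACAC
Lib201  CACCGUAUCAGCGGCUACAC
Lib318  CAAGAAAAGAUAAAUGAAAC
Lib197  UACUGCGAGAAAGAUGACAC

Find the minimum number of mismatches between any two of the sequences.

Pairwise Hamming distances:
  Lib384 vs Lib6: 5
  Lib384 vs Lib201: 9
  Lib384 vs Lib318: 5
  Lib384 vs Lib197: 4
  Lib6 vs Lib201: 10
  Lib6 vs Lib318: 9
  Lib6 vs Lib197: 8
  Lib201 vs Lib318: 13
  Lib201 vs Lib197: 11
  Lib318 vs Lib197: 9
The smallest is 4, between Lib384 and Lib197.

4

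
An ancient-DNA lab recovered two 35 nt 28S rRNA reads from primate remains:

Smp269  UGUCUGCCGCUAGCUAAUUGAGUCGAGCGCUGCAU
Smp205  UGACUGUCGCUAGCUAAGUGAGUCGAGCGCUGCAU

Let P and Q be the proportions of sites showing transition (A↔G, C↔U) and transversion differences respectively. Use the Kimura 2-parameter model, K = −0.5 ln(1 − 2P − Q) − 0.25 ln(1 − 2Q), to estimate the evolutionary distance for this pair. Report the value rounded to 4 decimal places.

0.0910

Differing sites — 3:U/A (Tv); 7:C/U (Ti); 18:U/G (Tv).
Of the 3 differences, 1 transition and 2 transversions over 35 sites: P = 1/35 = 0.028571, Q = 2/35 = 0.057143.
d = −0.5·ln(0.885715) − 0.25·ln(0.885714) = −0.5·(-0.121360) − 0.25·(-0.121361) = 0.0910.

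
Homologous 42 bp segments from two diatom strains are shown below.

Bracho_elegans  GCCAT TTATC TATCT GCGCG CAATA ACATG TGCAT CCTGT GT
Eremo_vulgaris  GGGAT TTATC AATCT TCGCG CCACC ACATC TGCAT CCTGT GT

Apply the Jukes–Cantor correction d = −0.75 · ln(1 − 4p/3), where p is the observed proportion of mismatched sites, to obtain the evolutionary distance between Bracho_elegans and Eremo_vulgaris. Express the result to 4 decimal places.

Differing sites — 2:C/G; 3:C/G; 11:T/A; 16:G/T; 22:A/C; 24:T/C; 25:A/C; 30:G/C.
p = 8/42 = 0.190476.
d = −0.75 · ln(1 − (4/3)·0.190476) = −0.75 · ln(0.746032) = −0.75 · (-0.292987) = 0.2197.

0.2197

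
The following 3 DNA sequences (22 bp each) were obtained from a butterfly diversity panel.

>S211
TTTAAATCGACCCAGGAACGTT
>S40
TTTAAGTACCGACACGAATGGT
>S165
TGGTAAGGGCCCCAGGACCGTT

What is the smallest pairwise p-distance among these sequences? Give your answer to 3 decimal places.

Pairwise Hamming distances:
  S211 vs S40: 9
  S211 vs S165: 7
  S40 vs S165: 13
The smallest is 7 mismatches, between S211 and S165; p = 7/22 = 0.318.

0.318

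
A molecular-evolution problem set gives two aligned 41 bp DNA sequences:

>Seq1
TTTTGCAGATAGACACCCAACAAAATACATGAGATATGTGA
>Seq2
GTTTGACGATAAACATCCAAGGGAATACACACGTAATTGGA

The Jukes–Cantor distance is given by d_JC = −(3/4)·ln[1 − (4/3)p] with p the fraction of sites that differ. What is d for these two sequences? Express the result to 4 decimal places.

Differing sites — 1:T/G; 6:C/A; 7:A/C; 12:G/A; 16:C/T; 21:C/G; 22:A/G; 23:A/G; 30:T/C; 31:G/A; 32:A/C; 34:A/T; 35:T/A; 38:G/T; 39:T/G.
p = 15/41 = 0.365854.
d = −0.75 · ln(1 − (4/3)·0.365854) = −0.75 · ln(0.512195) = −0.75 · (-0.669050) = 0.5018.

0.5018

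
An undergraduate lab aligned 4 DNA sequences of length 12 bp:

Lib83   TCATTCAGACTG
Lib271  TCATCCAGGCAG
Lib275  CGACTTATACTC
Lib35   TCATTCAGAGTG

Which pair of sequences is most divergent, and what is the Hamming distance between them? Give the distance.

9

Pairwise Hamming distances:
  Lib83 vs Lib271: 3
  Lib83 vs Lib275: 6
  Lib83 vs Lib35: 1
  Lib271 vs Lib275: 9
  Lib271 vs Lib35: 4
  Lib275 vs Lib35: 7
The largest is 9, between Lib271 and Lib275.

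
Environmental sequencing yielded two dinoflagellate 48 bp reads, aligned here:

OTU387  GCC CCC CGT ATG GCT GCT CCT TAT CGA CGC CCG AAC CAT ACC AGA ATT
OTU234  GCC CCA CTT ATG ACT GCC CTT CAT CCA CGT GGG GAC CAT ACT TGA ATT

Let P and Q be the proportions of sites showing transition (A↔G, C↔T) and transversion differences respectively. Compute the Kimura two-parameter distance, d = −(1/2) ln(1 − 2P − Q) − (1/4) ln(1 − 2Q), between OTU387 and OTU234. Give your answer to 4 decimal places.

0.3414

Mismatches occur at site 6 (C/A, transversion), site 8 (G/T, transversion), site 13 (G/A, transition), site 18 (T/C, transition), site 20 (C/T, transition), site 22 (T/C, transition), site 26 (G/C, transversion), site 30 (C/T, transition), site 31 (C/G, transversion), site 32 (C/G, transversion), site 34 (A/G, transition), site 42 (C/T, transition), site 43 (A/T, transversion).
Of the 13 differences, 7 transitions and 6 transversions over 48 sites: P = 7/48 = 0.145833, Q = 6/48 = 0.125000.
d = −0.5·ln(0.583334) − 0.25·ln(0.750000) = −0.5·(-0.538995) − 0.25·(-0.287682) = 0.3414.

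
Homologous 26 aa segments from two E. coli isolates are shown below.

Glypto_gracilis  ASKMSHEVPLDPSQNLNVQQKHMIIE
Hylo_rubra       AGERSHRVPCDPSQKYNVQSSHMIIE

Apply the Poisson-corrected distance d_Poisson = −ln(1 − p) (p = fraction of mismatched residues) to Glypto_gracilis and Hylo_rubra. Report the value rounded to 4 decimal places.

0.4249

Differing sites — 2:S/G; 3:K/E; 4:M/R; 7:E/R; 10:L/C; 15:N/K; 16:L/Y; 20:Q/S; 21:K/S.
p = 9/26 = 0.346154.
d = −ln(1 − 0.346154) = −ln(0.653846) = 0.4249.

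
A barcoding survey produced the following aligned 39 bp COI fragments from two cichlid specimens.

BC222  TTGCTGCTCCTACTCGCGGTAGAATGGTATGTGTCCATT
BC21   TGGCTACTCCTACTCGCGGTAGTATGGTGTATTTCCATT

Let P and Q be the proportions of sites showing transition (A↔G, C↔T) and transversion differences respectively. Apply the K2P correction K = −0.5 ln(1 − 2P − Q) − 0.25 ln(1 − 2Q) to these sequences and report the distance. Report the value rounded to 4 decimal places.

0.1729

The sequences differ at positions 2 (T/G, transversion), 6 (G/A, transition), 23 (A/T, transversion), 29 (A/G, transition), 31 (G/A, transition), 33 (G/T, transversion).
Of the 6 differences, 3 transitions and 3 transversions over 39 sites: P = 3/39 = 0.076923, Q = 3/39 = 0.076923.
d = −0.5·ln(0.769231) − 0.25·ln(0.846154) = −0.5·(-0.262364) − 0.25·(-0.167054) = 0.1729.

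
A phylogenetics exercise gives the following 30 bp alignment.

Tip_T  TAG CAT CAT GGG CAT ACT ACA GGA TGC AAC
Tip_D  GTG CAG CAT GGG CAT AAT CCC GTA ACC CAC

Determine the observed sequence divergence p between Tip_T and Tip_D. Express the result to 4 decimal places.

0.3333

The sequences differ at positions 1 (T/G), 2 (A/T), 6 (T/G), 17 (C/A), 19 (A/C), 21 (A/C), 23 (G/T), 25 (T/A), 26 (G/C), 28 (A/C).
There are 10 differences over 30 sites, so p = 10/30 = 0.3333.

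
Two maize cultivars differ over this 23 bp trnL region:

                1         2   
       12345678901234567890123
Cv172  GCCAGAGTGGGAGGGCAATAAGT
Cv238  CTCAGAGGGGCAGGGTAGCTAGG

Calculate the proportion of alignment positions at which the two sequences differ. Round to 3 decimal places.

0.391

The sequences differ at positions 1 (G/C), 2 (C/T), 8 (T/G), 11 (G/C), 16 (C/T), 18 (A/G), 19 (T/C), 20 (A/T), 23 (T/G).
There are 9 differences over 23 sites, so p = 9/23 = 0.391.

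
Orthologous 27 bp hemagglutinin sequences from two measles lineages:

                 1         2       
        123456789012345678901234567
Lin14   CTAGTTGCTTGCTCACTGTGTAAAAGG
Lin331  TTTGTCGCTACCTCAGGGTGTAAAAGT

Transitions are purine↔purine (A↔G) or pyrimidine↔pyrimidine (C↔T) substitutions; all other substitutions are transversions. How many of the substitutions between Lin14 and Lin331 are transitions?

Differing sites — 1:C/T (Ti); 3:A/T (Tv); 6:T/C (Ti); 10:T/A (Tv); 11:G/C (Tv); 16:C/G (Tv); 17:T/G (Tv); 27:G/T (Tv).
Of the 8 differences, 2 transitions and 6 transversions, so the answer is 2.

2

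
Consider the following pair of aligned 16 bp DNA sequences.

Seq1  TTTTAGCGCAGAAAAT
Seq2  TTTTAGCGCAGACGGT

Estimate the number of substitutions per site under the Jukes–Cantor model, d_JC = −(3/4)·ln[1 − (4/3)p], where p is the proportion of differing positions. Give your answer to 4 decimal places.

The sequences differ at positions 13 (A/C), 14 (A/G), 15 (A/G).
p = 3/16 = 0.187500.
d = −0.75 · ln(1 − (4/3)·0.187500) = −0.75 · ln(0.750000) = −0.75 · (-0.287682) = 0.2158.

0.2158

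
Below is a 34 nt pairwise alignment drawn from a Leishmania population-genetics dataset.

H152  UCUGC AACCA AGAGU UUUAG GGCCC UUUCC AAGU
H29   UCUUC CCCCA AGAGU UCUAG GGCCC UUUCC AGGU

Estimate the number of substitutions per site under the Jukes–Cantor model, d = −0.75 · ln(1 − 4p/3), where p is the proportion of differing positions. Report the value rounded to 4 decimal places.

0.1637

The sequences differ at positions 4 (G/U), 6 (A/C), 7 (A/C), 17 (U/C), 32 (A/G).
p = 5/34 = 0.147059.
d = −0.75 · ln(1 − (4/3)·0.147059) = −0.75 · ln(0.803921) = −0.75 · (-0.218254) = 0.1637.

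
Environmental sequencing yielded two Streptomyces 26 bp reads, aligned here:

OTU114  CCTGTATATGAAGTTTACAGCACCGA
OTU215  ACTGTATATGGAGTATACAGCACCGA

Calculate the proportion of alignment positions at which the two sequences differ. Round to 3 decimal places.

The sequences differ at positions 1 (C/A), 11 (A/G), 15 (T/A).
There are 3 differences over 26 sites, so p = 3/26 = 0.115.

0.115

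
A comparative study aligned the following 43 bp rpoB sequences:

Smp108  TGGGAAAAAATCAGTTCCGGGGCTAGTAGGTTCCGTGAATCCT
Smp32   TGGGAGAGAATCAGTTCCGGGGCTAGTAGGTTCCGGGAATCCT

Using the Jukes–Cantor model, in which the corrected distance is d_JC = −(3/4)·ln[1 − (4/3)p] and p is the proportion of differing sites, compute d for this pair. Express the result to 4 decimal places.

Mismatches occur at site 6 (A→G), site 8 (A→G), site 36 (T→G).
p = 3/43 = 0.069767.
d = −0.75 · ln(1 − (4/3)·0.069767) = −0.75 · ln(0.906977) = −0.75 · (-0.097638) = 0.0732.

0.0732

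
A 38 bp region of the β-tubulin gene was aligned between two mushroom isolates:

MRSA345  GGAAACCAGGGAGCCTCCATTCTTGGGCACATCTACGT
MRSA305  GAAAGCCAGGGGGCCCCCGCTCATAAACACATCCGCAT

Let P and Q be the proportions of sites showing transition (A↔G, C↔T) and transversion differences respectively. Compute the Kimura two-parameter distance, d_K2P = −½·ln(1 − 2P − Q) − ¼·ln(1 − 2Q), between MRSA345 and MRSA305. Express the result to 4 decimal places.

Mismatches occur at site 2 (G/A, transition), site 5 (A/G, transition), site 12 (A/G, transition), site 16 (T/C, transition), site 19 (A/G, transition), site 20 (T/C, transition), site 23 (T/A, transversion), site 25 (G/A, transition), site 26 (G/A, transition), site 27 (G/A, transition), site 34 (T/C, transition), site 35 (A/G, transition), site 37 (G/A, transition).
Of the 13 differences, 12 transitions and 1 transversion over 38 sites: P = 12/38 = 0.315789, Q = 1/38 = 0.026316.
d = −0.5·ln(0.342106) − 0.25·ln(0.947368) = −0.5·(-1.072635) − 0.25·(-0.054068) = 0.5498.

0.5498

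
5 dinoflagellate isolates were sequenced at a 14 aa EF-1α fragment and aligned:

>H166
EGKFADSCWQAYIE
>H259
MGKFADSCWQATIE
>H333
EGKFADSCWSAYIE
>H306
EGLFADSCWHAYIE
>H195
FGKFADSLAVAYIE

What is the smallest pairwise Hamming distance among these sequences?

Pairwise Hamming distances:
  H166 vs H259: 2
  H166 vs H333: 1
  H166 vs H306: 2
  H166 vs H195: 4
  H259 vs H333: 3
  H259 vs H306: 4
  H259 vs H195: 5
  H333 vs H306: 2
  H333 vs H195: 4
  H306 vs H195: 5
The smallest is 1, between H166 and H333.

1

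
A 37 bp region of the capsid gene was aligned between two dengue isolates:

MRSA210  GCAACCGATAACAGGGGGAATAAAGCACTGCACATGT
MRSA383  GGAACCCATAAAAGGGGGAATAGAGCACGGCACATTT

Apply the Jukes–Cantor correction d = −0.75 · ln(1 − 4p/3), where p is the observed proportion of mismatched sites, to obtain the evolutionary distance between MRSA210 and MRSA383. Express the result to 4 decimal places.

0.1827

The sequences differ at positions 2 (C/G), 7 (G/C), 12 (C/A), 23 (A/G), 29 (T/G), 36 (G/T).
p = 6/37 = 0.162162.
d = −0.75 · ln(1 − (4/3)·0.162162) = −0.75 · ln(0.783784) = −0.75 · (-0.243622) = 0.1827.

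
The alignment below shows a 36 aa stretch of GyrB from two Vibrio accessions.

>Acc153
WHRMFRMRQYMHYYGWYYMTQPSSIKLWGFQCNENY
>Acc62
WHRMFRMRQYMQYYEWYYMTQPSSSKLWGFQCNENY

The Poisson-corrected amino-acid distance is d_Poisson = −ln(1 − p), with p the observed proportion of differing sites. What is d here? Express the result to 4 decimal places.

The sequences differ at positions 12 (H/Q), 15 (G/E), 25 (I/S).
p = 3/36 = 0.083333.
d = −ln(1 − 0.083333) = −ln(0.916667) = 0.0870.

0.0870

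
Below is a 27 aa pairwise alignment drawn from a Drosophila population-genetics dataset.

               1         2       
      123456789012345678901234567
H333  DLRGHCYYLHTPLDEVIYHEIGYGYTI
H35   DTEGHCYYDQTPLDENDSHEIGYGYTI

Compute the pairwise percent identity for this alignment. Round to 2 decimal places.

Differing sites — 2:L/T; 3:R/E; 9:L/D; 10:H/Q; 16:V/N; 17:I/D; 18:Y/S.
20 of the 27 sites match, so the percent identity is 20/27 × 100 = 74.07%.

74.07%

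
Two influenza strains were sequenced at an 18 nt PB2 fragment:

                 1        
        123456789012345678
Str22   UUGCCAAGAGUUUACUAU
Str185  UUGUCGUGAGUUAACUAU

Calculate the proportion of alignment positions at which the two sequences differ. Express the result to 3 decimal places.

0.222

Mismatches occur at site 4 (C→U), site 6 (A→G), site 7 (A→U), site 13 (U→A).
There are 4 differences over 18 sites, so p = 4/18 = 0.222.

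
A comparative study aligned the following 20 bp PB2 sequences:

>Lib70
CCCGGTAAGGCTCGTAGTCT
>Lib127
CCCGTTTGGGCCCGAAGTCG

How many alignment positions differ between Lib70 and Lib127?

Mismatches occur at site 5 (G↔T), site 7 (A↔T), site 8 (A↔G), site 12 (T↔C), site 15 (T↔A), site 20 (T↔G).
That gives 6 mismatches out of 20 aligned sites, so the Hamming distance is 6.

6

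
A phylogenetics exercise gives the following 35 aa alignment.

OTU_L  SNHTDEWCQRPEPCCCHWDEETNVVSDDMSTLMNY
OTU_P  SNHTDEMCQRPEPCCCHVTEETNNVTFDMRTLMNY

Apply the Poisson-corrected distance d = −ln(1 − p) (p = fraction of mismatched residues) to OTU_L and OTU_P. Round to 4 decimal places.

Differing sites — 7:W/M; 18:W/V; 19:D/T; 24:V/N; 26:S/T; 27:D/F; 30:S/R.
p = 7/35 = 0.200000.
d = −ln(1 − 0.200000) = −ln(0.800000) = 0.2231.

0.2231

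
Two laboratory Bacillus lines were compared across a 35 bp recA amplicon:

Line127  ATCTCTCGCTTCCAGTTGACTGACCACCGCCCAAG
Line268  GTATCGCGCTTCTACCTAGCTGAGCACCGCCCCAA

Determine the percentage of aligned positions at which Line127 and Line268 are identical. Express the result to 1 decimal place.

68.6%

Differing sites — 1:A/G; 3:C/A; 6:T/G; 13:C/T; 15:G/C; 16:T/C; 18:G/A; 19:A/G; 24:C/G; 33:A/C; 35:G/A.
24 of the 35 sites match, so the percent identity is 24/35 × 100 = 68.6%.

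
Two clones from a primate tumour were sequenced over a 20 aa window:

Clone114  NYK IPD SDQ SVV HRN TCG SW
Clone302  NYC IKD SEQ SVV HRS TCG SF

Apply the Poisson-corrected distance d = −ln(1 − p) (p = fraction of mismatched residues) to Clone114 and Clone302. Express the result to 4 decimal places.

The sequences differ at positions 3 (K/C), 5 (P/K), 8 (D/E), 15 (N/S), 20 (W/F).
p = 5/20 = 0.250000.
d = −ln(1 − 0.250000) = −ln(0.750000) = 0.2877.

0.2877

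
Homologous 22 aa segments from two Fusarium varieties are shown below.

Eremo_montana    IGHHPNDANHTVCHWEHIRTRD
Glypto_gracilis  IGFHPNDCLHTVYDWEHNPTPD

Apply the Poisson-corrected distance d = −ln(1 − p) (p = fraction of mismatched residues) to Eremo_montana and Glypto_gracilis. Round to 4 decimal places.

0.4520

Differing sites — 3:H/F; 8:A/C; 9:N/L; 13:C/Y; 14:H/D; 18:I/N; 19:R/P; 21:R/P.
p = 8/22 = 0.363636.
d = −ln(1 − 0.363636) = −ln(0.636364) = 0.4520.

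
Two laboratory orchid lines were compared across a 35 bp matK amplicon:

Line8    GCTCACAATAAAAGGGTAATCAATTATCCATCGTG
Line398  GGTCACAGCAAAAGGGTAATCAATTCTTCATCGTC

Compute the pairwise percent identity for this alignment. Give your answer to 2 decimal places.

Differing sites — 2:C/G; 8:A/G; 9:T/C; 26:A/C; 28:C/T; 35:G/C.
29 of the 35 sites match, so the percent identity is 29/35 × 100 = 82.86%.

82.86%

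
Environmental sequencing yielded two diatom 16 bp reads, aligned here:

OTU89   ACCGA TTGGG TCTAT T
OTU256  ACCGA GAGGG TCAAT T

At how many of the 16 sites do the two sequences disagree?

3

Differing sites — 6:T/G; 7:T/A; 13:T/A.
That gives 3 mismatches out of 16 aligned sites, so the Hamming distance is 3.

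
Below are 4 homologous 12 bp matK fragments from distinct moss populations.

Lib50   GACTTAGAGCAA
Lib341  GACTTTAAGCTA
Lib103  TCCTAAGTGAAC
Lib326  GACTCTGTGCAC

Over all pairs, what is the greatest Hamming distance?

9

Pairwise Hamming distances:
  Lib50 vs Lib341: 3
  Lib50 vs Lib103: 6
  Lib50 vs Lib326: 4
  Lib341 vs Lib103: 9
  Lib341 vs Lib326: 5
  Lib103 vs Lib326: 5
The largest is 9, between Lib341 and Lib103.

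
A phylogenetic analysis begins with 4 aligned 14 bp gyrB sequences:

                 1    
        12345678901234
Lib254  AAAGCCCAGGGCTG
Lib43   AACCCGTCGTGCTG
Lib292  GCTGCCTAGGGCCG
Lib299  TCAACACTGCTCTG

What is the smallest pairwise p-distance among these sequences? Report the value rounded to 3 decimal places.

0.357

Pairwise Hamming distances:
  Lib254 vs Lib43: 6
  Lib254 vs Lib292: 5
  Lib254 vs Lib299: 7
  Lib43 vs Lib292: 8
  Lib43 vs Lib299: 9
  Lib292 vs Lib299: 9
The smallest is 5 mismatches, between Lib254 and Lib292; p = 5/14 = 0.357.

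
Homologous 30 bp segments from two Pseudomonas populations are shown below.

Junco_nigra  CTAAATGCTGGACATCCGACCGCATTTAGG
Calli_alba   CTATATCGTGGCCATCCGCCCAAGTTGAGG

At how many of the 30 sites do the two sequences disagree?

Mismatches occur at site 4 (A→T), site 7 (G→C), site 8 (C→G), site 12 (A→C), site 19 (A→C), site 22 (G→A), site 23 (C→A), site 24 (A→G), site 27 (T→G).
That gives 9 mismatches out of 30 aligned sites, so the Hamming distance is 9.

9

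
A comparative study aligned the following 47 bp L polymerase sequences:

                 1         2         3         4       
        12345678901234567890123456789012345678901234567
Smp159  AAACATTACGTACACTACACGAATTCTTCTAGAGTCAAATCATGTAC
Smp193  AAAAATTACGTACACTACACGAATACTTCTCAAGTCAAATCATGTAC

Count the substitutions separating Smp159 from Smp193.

4

The sequences differ at positions 4 (C/A), 25 (T/A), 31 (A/C), 32 (G/A).
That gives 4 mismatches out of 47 aligned sites, so the Hamming distance is 4.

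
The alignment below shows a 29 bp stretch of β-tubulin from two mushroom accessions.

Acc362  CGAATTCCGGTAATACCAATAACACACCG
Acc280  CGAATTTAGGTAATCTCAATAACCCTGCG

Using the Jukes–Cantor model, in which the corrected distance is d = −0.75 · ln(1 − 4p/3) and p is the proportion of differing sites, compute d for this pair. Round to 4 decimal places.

The sequences differ at positions 7 (C/T), 8 (C/A), 15 (A/C), 16 (C/T), 24 (A/C), 26 (A/T), 27 (C/G).
p = 7/29 = 0.241379.
d = −0.75 · ln(1 − (4/3)·0.241379) = −0.75 · ln(0.678161) = −0.75 · (-0.388371) = 0.2913.

0.2913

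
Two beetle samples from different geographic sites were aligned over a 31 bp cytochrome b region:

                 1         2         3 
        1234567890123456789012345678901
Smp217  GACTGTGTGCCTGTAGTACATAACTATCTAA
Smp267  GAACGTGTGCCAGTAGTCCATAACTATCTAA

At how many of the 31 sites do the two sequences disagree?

Mismatches occur at site 3 (C/A), site 4 (T/C), site 12 (T/A), site 18 (A/C).
That gives 4 mismatches out of 31 aligned sites, so the Hamming distance is 4.

4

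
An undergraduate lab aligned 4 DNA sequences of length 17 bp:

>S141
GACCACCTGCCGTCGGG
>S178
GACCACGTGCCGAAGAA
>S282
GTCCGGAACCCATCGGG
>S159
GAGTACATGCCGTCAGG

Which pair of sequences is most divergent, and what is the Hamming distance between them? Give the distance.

Pairwise Hamming distances:
  S141 vs S178: 5
  S141 vs S282: 7
  S141 vs S159: 4
  S178 vs S282: 11
  S178 vs S159: 8
  S282 vs S159: 9
The largest is 11, between S178 and S282.

11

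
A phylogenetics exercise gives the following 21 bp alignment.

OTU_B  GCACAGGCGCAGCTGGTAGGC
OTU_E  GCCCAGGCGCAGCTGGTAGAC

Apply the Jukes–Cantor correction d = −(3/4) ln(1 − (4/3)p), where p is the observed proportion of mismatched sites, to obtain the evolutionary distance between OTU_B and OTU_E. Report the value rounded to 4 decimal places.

Differing sites — 3:A/C; 20:G/A.
p = 2/21 = 0.095238.
d = −0.75 · ln(1 − (4/3)·0.095238) = −0.75 · ln(0.873016) = −0.75 · (-0.135801) = 0.1019.

0.1019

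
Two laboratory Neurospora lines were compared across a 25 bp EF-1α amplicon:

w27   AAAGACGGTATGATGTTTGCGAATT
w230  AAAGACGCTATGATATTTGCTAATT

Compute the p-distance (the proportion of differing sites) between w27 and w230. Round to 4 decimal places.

0.1200

The sequences differ at positions 8 (G/C), 15 (G/A), 21 (G/T).
There are 3 differences over 25 sites, so p = 3/25 = 0.1200.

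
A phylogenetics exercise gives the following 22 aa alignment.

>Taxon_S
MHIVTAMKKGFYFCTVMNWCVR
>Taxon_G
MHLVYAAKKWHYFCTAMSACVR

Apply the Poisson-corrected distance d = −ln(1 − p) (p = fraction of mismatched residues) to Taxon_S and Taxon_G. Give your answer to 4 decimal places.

0.4520

Differing sites — 3:I/L; 5:T/Y; 7:M/A; 10:G/W; 11:F/H; 16:V/A; 18:N/S; 19:W/A.
p = 8/22 = 0.363636.
d = −ln(1 − 0.363636) = −ln(0.636364) = 0.4520.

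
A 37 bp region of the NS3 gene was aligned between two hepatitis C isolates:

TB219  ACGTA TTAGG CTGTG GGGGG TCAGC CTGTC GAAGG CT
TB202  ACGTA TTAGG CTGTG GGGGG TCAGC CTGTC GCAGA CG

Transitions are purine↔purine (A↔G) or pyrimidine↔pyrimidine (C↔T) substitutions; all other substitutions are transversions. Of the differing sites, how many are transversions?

Differing sites — 32:A/C (Tv); 35:G/A (Ti); 37:T/G (Tv).
Of the 3 differences, 1 transition and 2 transversions, so the answer is 2.

2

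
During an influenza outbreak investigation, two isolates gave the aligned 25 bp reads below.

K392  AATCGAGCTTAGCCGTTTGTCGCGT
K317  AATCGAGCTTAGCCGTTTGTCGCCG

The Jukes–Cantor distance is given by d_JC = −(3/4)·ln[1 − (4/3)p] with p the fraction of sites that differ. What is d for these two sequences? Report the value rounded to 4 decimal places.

Mismatches occur at site 24 (G/C), site 25 (T/G).
p = 2/25 = 0.080000.
d = −0.75 · ln(1 − (4/3)·0.080000) = −0.75 · ln(0.893333) = −0.75 · (-0.112796) = 0.0846.

0.0846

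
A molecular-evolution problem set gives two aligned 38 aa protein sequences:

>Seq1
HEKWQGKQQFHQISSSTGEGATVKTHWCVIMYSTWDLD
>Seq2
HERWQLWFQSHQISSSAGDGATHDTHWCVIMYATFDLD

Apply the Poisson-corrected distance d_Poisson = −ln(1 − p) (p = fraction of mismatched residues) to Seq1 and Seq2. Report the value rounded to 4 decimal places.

0.3417

The sequences differ at positions 3 (K/R), 6 (G/L), 7 (K/W), 8 (Q/F), 10 (F/S), 17 (T/A), 19 (E/D), 23 (V/H), 24 (K/D), 33 (S/A), 35 (W/F).
p = 11/38 = 0.289474.
d = −ln(1 − 0.289474) = −ln(0.710526) = 0.3417.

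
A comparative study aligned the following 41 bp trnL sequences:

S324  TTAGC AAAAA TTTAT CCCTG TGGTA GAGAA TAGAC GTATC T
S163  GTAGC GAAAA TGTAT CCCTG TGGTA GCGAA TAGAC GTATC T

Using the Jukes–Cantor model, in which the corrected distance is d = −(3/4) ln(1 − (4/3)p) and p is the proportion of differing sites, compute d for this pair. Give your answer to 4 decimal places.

The sequences differ at positions 1 (T/G), 6 (A/G), 12 (T/G), 27 (A/C).
p = 4/41 = 0.097561.
d = −0.75 · ln(1 − (4/3)·0.097561) = −0.75 · ln(0.869919) = −0.75 · (-0.139355) = 0.1045.

0.1045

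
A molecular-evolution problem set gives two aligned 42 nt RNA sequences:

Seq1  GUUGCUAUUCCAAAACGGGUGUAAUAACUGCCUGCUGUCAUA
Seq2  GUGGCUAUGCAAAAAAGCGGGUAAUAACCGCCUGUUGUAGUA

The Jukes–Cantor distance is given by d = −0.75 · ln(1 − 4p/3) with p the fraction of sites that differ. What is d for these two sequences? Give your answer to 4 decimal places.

0.2865

Mismatches occur at site 3 (U→G), site 9 (U→G), site 11 (C→A), site 16 (C→A), site 18 (G→C), site 20 (U→G), site 29 (U→C), site 35 (C→U), site 39 (C→A), site 40 (A→G).
p = 10/42 = 0.238095.
d = −0.75 · ln(1 − (4/3)·0.238095) = −0.75 · ln(0.682540) = −0.75 · (-0.381934) = 0.2865.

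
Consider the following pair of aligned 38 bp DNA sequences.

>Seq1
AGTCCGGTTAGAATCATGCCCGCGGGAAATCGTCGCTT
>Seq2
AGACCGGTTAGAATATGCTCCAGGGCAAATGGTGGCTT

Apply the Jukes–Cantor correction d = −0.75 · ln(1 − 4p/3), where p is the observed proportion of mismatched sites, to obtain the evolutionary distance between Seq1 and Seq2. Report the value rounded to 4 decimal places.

Mismatches occur at site 3 (T/A), site 15 (C/A), site 16 (A/T), site 17 (T/G), site 18 (G/C), site 19 (C/T), site 22 (G/A), site 23 (C/G), site 26 (G/C), site 31 (C/G), site 34 (C/G).
p = 11/38 = 0.289474.
d = −0.75 · ln(1 − (4/3)·0.289474) = −0.75 · ln(0.614035) = −0.75 · (-0.487703) = 0.3658.

0.3658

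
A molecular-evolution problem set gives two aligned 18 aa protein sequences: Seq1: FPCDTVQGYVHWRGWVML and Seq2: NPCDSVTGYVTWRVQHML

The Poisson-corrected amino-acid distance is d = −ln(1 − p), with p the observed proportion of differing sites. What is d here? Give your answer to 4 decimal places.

The sequences differ at positions 1 (F/N), 5 (T/S), 7 (Q/T), 11 (H/T), 14 (G/V), 15 (W/Q), 16 (V/H).
p = 7/18 = 0.388889.
d = −ln(1 − 0.388889) = −ln(0.611111) = 0.4925.

0.4925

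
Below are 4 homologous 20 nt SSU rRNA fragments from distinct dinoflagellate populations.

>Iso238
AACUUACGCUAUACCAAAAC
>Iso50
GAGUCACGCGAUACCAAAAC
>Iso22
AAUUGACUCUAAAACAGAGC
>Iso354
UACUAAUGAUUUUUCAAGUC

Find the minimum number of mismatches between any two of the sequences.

4

Pairwise Hamming distances:
  Iso238 vs Iso50: 4
  Iso238 vs Iso22: 7
  Iso238 vs Iso354: 9
  Iso50 vs Iso22: 9
  Iso50 vs Iso354: 11
  Iso22 vs Iso354: 13
The smallest is 4, between Iso238 and Iso50.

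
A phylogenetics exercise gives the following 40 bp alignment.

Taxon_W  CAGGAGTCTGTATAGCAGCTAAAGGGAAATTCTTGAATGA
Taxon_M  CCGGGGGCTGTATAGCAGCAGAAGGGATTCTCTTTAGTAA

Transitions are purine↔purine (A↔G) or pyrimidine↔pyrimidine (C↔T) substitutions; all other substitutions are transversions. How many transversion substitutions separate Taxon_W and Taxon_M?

Mismatches occur at site 2 (A↔C, transversion), site 5 (A↔G, transition), site 7 (T↔G, transversion), site 20 (T↔A, transversion), site 21 (A↔G, transition), site 28 (A↔T, transversion), site 29 (A↔T, transversion), site 30 (T↔C, transition), site 35 (G↔T, transversion), site 37 (A↔G, transition), site 39 (G↔A, transition).
Of the 11 differences, 5 transitions and 6 transversions, so the answer is 6.

6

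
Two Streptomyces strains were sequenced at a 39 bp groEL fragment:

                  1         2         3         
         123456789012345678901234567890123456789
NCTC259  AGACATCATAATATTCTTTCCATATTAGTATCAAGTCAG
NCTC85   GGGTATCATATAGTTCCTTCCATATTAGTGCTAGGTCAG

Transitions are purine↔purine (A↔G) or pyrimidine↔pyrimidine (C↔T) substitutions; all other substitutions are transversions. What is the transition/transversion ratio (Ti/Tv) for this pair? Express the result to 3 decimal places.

4.500

Mismatches occur at site 1 (A→G, transition), site 3 (A→G, transition), site 4 (C→T, transition), site 11 (A→T, transversion), site 12 (T→A, transversion), site 13 (A→G, transition), site 17 (T→C, transition), site 30 (A→G, transition), site 31 (T→C, transition), site 32 (C→T, transition), site 34 (A→G, transition).
Of the 11 differences, 9 transitions and 2 transversions, so Ti/Tv = 9/2 = 4.500.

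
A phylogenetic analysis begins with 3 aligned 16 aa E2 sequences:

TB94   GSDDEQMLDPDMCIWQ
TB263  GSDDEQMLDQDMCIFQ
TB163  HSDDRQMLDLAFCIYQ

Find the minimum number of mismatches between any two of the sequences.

2

Pairwise Hamming distances:
  TB94 vs TB263: 2
  TB94 vs TB163: 6
  TB263 vs TB163: 6
The smallest is 2, between TB94 and TB263.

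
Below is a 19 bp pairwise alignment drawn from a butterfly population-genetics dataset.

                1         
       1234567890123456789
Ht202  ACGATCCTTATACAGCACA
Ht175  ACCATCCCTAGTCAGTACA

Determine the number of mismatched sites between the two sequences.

5

The sequences differ at positions 3 (G/C), 8 (T/C), 11 (T/G), 12 (A/T), 16 (C/T).
That gives 5 mismatches out of 19 aligned sites, so the Hamming distance is 5.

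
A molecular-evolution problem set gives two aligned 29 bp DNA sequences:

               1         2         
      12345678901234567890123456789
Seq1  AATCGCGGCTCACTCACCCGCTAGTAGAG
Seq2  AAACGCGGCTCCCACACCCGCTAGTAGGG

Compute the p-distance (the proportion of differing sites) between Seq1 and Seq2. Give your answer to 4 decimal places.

0.1379

Differing sites — 3:T/A; 12:A/C; 14:T/A; 28:A/G.
There are 4 differences over 29 sites, so p = 4/29 = 0.1379.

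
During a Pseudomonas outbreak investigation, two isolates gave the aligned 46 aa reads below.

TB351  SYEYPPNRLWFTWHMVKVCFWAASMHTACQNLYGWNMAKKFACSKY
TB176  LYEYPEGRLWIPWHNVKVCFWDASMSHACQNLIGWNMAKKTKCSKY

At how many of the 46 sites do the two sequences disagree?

The sequences differ at positions 1 (S/L), 6 (P/E), 7 (N/G), 11 (F/I), 12 (T/P), 15 (M/N), 22 (A/D), 26 (H/S), 27 (T/H), 33 (Y/I), 41 (F/T), 42 (A/K).
That gives 12 mismatches out of 46 aligned sites, so the Hamming distance is 12.

12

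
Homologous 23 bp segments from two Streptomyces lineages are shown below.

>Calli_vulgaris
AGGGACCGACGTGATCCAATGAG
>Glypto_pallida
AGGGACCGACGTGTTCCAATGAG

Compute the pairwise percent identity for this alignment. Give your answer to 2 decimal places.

95.65%

Differing sites — 14:A/T.
22 of the 23 sites match, so the percent identity is 22/23 × 100 = 95.65%.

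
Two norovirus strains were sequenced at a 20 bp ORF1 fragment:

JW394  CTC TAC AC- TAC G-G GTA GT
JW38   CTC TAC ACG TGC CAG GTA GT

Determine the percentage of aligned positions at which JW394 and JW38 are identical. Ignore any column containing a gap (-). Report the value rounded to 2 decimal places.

Excluding the 2 gap columns leaves 18 comparable sites.
Differing sites — 11:A/G; 13:G/C.
16 of the 18 comparable sites match, so the percent identity is 16/18 × 100 = 88.89%.

88.89%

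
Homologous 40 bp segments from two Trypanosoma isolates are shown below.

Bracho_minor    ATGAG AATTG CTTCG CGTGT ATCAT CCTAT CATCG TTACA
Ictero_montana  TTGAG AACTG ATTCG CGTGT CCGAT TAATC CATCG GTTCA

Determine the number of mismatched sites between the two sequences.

13

Differing sites — 1:A/T; 8:T/C; 11:C/A; 21:A/C; 22:T/C; 23:C/G; 26:C/T; 27:C/A; 28:T/A; 29:A/T; 30:T/C; 36:T/G; 38:A/T.
That gives 13 mismatches out of 40 aligned sites, so the Hamming distance is 13.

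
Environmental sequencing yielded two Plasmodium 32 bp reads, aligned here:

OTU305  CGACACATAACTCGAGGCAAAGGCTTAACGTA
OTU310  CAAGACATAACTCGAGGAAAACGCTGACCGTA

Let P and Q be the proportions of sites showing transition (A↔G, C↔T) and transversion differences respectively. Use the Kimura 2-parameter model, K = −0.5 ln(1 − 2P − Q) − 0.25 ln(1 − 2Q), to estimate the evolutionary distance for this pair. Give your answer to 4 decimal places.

The sequences differ at positions 2 (G/A, transition), 4 (C/G, transversion), 18 (C/A, transversion), 22 (G/C, transversion), 26 (T/G, transversion), 28 (A/C, transversion).
Of the 6 differences, 1 transition and 5 transversions over 32 sites: P = 1/32 = 0.031250, Q = 5/32 = 0.156250.
d = −0.5·ln(0.781250) − 0.25·ln(0.687500) = −0.5·(-0.246860) − 0.25·(-0.374693) = 0.2171.

0.2171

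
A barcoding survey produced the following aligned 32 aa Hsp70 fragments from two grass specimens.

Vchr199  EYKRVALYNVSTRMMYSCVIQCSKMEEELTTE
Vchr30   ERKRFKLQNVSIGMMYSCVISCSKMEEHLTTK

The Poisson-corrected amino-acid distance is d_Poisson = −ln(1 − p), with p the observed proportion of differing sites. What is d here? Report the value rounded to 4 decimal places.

0.3302

Mismatches occur at site 2 (Y/R), site 5 (V/F), site 6 (A/K), site 8 (Y/Q), site 12 (T/I), site 13 (R/G), site 21 (Q/S), site 28 (E/H), site 32 (E/K).
p = 9/32 = 0.281250.
d = −ln(1 − 0.281250) = −ln(0.718750) = 0.3302.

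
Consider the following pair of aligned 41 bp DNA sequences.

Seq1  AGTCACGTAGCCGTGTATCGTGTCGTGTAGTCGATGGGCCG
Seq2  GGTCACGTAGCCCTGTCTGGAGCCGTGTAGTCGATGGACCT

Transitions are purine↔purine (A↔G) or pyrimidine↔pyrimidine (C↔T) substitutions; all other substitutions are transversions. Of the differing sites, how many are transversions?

The sequences differ at positions 1 (A/G, transition), 13 (G/C, transversion), 17 (A/C, transversion), 19 (C/G, transversion), 21 (T/A, transversion), 23 (T/C, transition), 38 (G/A, transition), 41 (G/T, transversion).
Of the 8 differences, 3 transitions and 5 transversions, so the answer is 5.

5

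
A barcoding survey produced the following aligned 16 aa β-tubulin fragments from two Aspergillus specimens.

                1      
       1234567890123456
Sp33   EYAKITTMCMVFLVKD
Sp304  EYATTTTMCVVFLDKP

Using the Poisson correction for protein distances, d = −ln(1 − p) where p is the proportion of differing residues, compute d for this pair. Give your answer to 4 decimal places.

0.3747

The sequences differ at positions 4 (K/T), 5 (I/T), 10 (M/V), 14 (V/D), 16 (D/P).
p = 5/16 = 0.312500.
d = −ln(1 − 0.312500) = −ln(0.687500) = 0.3747.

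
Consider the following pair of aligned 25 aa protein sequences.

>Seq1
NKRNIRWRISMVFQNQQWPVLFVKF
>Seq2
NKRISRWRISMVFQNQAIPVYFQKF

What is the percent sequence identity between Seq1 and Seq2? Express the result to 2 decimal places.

76.00%

Mismatches occur at site 4 (N↔I), site 5 (I↔S), site 17 (Q↔A), site 18 (W↔I), site 21 (L↔Y), site 23 (V↔Q).
19 of the 25 sites match, so the percent identity is 19/25 × 100 = 76.00%.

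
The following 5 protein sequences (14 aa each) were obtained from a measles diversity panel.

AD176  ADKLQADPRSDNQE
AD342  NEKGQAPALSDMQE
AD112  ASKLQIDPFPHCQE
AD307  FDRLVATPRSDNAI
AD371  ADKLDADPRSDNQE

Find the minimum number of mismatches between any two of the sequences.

Pairwise Hamming distances:
  AD176 vs AD342: 7
  AD176 vs AD112: 6
  AD176 vs AD307: 6
  AD176 vs AD371: 1
  AD342 vs AD112: 10
  AD342 vs AD307: 11
  AD342 vs AD371: 8
  AD112 vs AD307: 12
  AD112 vs AD371: 7
  AD307 vs AD371: 6
The smallest is 1, between AD176 and AD371.

1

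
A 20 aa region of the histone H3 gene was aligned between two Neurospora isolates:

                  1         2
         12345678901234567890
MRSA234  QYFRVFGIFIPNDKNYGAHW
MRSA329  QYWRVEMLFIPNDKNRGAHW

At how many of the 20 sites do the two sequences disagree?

5

Mismatches occur at site 3 (F↔W), site 6 (F↔E), site 7 (G↔M), site 8 (I↔L), site 16 (Y↔R).
That gives 5 mismatches out of 20 aligned sites, so the Hamming distance is 5.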